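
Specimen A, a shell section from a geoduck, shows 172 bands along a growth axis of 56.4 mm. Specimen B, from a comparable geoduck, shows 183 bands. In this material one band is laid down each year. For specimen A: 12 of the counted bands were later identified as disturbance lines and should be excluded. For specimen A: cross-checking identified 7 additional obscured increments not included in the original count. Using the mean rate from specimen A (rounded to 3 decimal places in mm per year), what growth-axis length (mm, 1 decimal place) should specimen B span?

Specimen A: after corrections the count is 172 − 12 + 7 = 167 bands.
A: Extension rate ≈ 56.4 / 167 = 0.338 mm/year.
Length of B = 0.338 × 183 = 61.9 mm.

61.9 mm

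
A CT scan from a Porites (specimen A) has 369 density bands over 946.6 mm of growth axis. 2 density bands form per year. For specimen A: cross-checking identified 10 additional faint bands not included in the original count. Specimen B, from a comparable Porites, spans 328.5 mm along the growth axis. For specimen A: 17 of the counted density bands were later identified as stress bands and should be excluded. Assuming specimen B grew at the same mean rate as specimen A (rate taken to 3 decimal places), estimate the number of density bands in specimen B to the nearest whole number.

Specimen A: after corrections the count is 369 − 17 + 10 = 362 density bands.
Specimen A: with 2 density bands per year, 362 / 2 = 181 years.
A: 946.6 mm over 181 years gives 946.6 / 181 ≈ 5.230 mm/yr.
For B, 328.5 / 5.230 = 62.81 years; at 2 density bands per year that is 62.81 × 2 ≈ 126 density bands.

126 density bands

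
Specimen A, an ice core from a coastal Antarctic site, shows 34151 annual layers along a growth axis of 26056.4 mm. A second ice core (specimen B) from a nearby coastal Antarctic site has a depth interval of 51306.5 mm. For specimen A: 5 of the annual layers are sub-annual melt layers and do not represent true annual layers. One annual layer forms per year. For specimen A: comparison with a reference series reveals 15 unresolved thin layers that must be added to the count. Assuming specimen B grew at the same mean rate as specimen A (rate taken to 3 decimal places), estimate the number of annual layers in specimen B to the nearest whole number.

Specimen A: true annual layer count = 34151 − 5 + 15 = 34161.
A: Extension rate ≈ 26056.4 / 34161 = 0.763 mm/year.
Specimen B: 51306.5 mm / 0.763 mm per year = 67243.12 years ≈ 67243 annual layers.

67243 annual layers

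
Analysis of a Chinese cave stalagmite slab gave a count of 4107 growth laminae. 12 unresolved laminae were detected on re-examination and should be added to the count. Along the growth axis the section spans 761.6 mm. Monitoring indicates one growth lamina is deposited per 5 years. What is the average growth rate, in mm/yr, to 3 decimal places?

0.037 mm/yr

Correcting the raw count gives 4107 + 12 = 4119 true growth laminae.
4119 growth laminae at 5 years each span 4119 × 5 = 20595 years.
Extension rate ≈ 761.6 / 20595 = 0.037 mm/yr.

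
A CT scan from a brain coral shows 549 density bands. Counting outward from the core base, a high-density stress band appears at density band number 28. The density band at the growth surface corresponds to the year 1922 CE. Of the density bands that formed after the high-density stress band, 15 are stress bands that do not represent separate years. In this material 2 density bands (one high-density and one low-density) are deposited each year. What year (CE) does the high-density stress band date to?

Between density band 28 and the growth surface there are 549 − 28 = 521 density bands.
Excluding 15 false density bands: 521 − 15 = 506.
506 density bands at 2 per year is 506 / 2 = 253 years.
1922 − 253 = 1669 CE.

1669 CE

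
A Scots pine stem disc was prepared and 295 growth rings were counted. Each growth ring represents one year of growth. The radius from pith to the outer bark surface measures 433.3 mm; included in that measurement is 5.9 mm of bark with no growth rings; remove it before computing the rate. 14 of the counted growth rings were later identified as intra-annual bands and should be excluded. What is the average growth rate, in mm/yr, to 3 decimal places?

After corrections the count is 295 − 14 = 281 growth rings.
Net length = 433.3 − 5.9 = 427.4 mm.
427.4 mm over 281 years gives 427.4 / 281 ≈ 1.521 mm/yr.

1.521 mm/yr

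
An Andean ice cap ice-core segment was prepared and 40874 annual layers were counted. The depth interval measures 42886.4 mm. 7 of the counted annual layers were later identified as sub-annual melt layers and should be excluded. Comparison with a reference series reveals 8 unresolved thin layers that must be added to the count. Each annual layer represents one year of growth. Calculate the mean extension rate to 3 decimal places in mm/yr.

After corrections the count is 40874 − 7 + 8 = 40875 annual layers.
Extension rate ≈ 42886.4 / 40875 = 1.049 mm/yr.

1.049 mm/yr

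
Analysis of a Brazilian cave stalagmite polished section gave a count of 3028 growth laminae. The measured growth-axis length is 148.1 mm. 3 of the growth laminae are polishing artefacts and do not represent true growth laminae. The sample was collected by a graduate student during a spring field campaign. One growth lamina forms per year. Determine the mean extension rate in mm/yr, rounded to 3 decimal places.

Correcting the raw count gives 3028 − 3 = 3025 true growth laminae.
Mean rate = 148.1 mm / 3025 years ≈ 0.049 mm/yr.

0.049 mm/yr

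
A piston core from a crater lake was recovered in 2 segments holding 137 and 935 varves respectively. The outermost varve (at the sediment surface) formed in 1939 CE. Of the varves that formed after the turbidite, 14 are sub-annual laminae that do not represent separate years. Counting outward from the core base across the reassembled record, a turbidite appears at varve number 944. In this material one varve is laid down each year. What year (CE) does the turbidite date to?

1825 CE

Total varves = 137 + 935 = 1072.
The turbidite sits at varve 944 from the core base, so 1072 − 944 = 128 varves formed after it.
Removing the 14 false varves leaves 128 − 14 = 114 true varves beyond the turbidite.
1939 − 114 = 1825 CE.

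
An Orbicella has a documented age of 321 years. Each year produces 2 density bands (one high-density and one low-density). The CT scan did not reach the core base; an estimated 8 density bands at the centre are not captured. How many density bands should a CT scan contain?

634 density bands

321 years at 2 density bands per year gives 321 × 2 = 642 density bands.
Subtracting the 8 density bands not captured gives 642 − 8 = 634 density bands in the record.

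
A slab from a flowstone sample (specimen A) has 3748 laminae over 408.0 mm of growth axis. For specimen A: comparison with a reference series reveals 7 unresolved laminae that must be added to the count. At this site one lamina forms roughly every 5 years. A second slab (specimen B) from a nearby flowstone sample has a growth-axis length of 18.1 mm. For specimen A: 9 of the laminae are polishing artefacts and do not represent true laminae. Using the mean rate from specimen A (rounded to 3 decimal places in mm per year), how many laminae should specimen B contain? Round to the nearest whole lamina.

Specimen A: after corrections the count is 3748 − 9 + 7 = 3746 laminae.
Specimen A: 3746 laminae at 5 years each span 3746 × 5 = 18730 years.
A: 408.0 mm over 18730 years gives 408.0 / 18730 ≈ 0.022 mm/year.
B spans 18.1 / 0.022 = 822.73 years; at 5 years per lamina that is 822.73 / 5 ≈ 165 laminae.

165 laminae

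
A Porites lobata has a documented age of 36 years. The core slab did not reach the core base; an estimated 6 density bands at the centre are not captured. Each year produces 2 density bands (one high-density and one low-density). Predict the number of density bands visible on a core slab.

66 density bands

Expected density bands: 36 × 2 = 72.
Less the 6 uncaptured density bands: 72 − 6 = 66.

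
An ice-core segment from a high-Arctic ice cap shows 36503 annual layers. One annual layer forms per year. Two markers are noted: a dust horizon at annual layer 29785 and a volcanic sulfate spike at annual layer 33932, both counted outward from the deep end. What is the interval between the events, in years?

33932 − 29785 = 4147 annual layers lie between the two events.
One annual layer per year makes the interval 4147 years.

4147 years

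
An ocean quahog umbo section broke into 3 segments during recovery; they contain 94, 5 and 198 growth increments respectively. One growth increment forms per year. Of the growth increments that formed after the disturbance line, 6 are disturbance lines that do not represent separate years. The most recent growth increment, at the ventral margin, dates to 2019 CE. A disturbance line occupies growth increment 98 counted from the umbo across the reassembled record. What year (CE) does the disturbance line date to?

1826 CE

Total growth increments = 94 + 5 + 198 = 297.
297 − 98 = 199 growth increments lie beyond the disturbance line toward the ventral margin.
199 − 6 false = 193 true growth increments after the disturbance line.
Counting back 193 years from 2019 CE places the disturbance line in 2019 − 193 = 1826 CE.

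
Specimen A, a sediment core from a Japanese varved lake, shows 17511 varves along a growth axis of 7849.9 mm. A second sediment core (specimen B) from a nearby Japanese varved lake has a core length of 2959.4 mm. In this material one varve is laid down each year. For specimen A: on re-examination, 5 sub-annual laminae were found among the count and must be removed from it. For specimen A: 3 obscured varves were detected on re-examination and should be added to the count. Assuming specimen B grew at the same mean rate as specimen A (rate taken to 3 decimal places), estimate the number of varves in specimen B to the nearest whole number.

6606 varves

Specimen A: adjusted count: 17511 − 5 + 3 = 17509 varves.
A: 7849.9 mm over 17509 years gives 7849.9 / 17509 ≈ 0.448 mm/yr.
B spans 2959.4 / 0.448 = 6605.80 years ≈ 6606 varves.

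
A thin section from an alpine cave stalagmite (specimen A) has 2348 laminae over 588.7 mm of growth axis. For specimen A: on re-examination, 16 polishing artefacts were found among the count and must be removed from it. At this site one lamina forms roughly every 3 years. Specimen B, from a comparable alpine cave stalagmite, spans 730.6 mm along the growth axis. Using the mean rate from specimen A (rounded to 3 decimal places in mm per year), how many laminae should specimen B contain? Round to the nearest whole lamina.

2899 laminae

Specimen A: after corrections the count is 2348 − 16 = 2332 laminae.
Specimen A: multiplying by 3 years per lamina: 2332 × 3 = 6996 years.
A: Extension rate ≈ 588.7 / 6996 = 0.084 mm per year.
Specimen B: 730.6 mm / 0.084 mm per year = 8697.62 years; at 3 years per lamina that is 8697.62 / 3 ≈ 2899 laminae.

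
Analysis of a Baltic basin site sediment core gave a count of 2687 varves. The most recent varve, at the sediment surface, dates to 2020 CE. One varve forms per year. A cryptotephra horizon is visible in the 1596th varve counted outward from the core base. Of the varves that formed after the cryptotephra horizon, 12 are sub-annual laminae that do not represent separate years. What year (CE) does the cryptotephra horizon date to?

941 CE

2687 − 1596 = 1091 varves lie beyond the cryptotephra horizon toward the sediment surface.
1091 − 12 false = 1079 true varves after the cryptotephra horizon.
2020 − 1079 = 941 CE.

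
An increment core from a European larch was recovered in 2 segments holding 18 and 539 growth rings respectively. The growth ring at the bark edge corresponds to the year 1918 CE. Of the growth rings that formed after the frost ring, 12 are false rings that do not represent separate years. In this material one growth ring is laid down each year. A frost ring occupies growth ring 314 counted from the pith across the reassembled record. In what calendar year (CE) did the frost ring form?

Total growth rings = 18 + 539 = 557.
Between growth ring 314 and the bark edge there are 557 − 314 = 243 growth rings.
243 − 12 false = 231 true growth rings after the frost ring.
Counting back 231 years from 1918 CE places the frost ring in 1918 − 231 = 1687 CE.

1687 CE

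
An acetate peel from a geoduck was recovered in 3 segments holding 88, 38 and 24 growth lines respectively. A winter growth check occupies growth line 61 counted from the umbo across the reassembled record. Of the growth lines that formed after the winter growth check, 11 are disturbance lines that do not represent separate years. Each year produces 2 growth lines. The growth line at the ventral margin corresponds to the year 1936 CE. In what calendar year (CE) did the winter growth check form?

Total growth lines = 88 + 38 + 24 = 150.
The winter growth check sits at growth line 61 from the umbo, so 150 − 61 = 89 growth lines formed after it.
Excluding 11 false growth lines: 89 − 11 = 78.
With 2 growth lines per year, 78 / 2 = 39 years.
The growth line at the ventral margin is 1936 CE, so the winter growth check dates to 1936 − 39 = 1897 CE.

1897 CE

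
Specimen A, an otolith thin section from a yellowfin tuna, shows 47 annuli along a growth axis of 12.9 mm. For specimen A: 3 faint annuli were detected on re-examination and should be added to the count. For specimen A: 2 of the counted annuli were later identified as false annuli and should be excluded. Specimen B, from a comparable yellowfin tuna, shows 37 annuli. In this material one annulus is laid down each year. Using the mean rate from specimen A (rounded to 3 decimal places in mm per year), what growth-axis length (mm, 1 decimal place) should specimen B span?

10.0 mm

Specimen A: after corrections the count is 47 − 2 + 3 = 48 annuli.
A: Mean rate = 12.9 mm / 48 years ≈ 0.269 mm per year.
Length of B = 0.269 × 37 = 10.0 mm.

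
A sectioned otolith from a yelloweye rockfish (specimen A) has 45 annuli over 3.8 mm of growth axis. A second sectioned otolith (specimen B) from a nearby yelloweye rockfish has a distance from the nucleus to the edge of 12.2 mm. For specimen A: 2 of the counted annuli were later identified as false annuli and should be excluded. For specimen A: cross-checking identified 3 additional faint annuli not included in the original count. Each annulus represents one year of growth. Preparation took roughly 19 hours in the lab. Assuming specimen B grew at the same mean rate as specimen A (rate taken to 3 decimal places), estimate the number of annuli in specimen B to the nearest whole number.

Specimen A: correcting the raw count gives 45 − 2 + 3 = 46 true annuli.
A: 3.8 mm over 46 years gives 3.8 / 46 ≈ 0.083 mm per year.
For B, 12.2 / 0.083 = 146.99 years ≈ 147 annuli.

147 annuli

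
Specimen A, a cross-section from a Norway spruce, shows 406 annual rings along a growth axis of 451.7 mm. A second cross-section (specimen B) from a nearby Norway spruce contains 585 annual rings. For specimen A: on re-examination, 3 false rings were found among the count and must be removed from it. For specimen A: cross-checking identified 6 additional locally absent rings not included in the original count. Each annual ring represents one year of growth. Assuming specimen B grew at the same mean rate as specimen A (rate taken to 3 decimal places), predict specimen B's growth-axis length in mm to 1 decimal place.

645.8 mm

Specimen A: correcting the raw count gives 406 − 3 + 6 = 409 true annual rings.
A: 451.7 mm over 409 years gives 451.7 / 409 ≈ 1.104 mm per year.
Length of B = 1.104 × 585 = 645.8 mm.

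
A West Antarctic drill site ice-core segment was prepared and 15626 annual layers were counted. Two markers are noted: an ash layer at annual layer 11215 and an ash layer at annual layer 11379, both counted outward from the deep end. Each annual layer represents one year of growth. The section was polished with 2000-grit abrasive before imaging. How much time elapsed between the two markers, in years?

164 years

11379 − 11215 = 164 annual layers lie between the two events.
One annual layer per year makes the interval 164 years.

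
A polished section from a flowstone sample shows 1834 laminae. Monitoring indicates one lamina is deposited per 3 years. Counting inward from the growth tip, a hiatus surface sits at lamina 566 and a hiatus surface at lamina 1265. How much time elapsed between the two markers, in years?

2097 yr

1265 − 566 = 699 laminae lie between the two events.
699 laminae at 3 years each span 699 × 3 = 2097 years.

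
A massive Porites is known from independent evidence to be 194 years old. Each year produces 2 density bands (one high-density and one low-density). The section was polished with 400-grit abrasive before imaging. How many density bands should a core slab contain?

With 2 density bands per year, 194 years would produce 194 × 2 = 388 density bands.
So 388 density bands should be present.

388 density bands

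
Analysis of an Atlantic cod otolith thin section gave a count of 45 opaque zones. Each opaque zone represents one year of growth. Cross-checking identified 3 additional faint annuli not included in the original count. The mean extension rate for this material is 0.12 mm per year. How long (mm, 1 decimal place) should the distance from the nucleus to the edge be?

5.8 mm

Correcting the raw count gives 45 + 3 = 48 true opaque zones.
Length ≈ 0.12 × 48 = 5.8 mm.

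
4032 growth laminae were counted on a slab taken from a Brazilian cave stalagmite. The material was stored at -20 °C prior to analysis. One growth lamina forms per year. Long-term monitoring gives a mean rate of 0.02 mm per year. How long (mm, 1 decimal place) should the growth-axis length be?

80.6 mm

4032 years of growth are recorded.
Length ≈ 0.02 × 4032 = 80.6 mm.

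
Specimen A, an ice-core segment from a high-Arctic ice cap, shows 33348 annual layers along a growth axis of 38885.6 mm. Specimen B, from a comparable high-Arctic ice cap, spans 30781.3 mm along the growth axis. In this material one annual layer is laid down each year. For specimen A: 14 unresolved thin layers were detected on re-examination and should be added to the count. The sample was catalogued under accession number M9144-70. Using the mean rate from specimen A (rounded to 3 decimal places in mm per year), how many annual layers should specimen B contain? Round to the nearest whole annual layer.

26399 annual layers

Specimen A: correcting the raw count gives 33348 + 14 = 33362 true annual layers.
A: Mean rate = 38885.6 mm / 33362 years ≈ 1.166 mm/year.
For B, 30781.3 / 1.166 = 26399.06 years ≈ 26399 annual layers.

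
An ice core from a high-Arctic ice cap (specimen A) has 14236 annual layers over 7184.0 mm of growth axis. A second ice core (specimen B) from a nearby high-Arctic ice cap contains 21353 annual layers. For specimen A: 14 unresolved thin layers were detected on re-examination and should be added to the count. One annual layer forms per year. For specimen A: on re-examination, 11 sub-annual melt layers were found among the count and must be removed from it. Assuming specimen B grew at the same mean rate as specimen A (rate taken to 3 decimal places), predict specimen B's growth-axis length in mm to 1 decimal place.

Specimen A: adjusted count: 14236 − 11 + 14 = 14239 annual layers.
A: Mean rate = 7184.0 mm / 14239 years ≈ 0.505 mm per year.
For B, 0.505 mm/year × 21353 years = 10783.3 mm.

10783.3 mm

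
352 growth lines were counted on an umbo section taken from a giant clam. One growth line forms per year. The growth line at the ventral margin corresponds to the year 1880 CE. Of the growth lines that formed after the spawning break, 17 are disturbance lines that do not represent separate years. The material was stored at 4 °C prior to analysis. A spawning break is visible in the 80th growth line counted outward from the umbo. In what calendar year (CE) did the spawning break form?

352 − 80 = 272 growth lines lie beyond the spawning break toward the ventral margin.
272 − 17 false = 255 true growth lines after the spawning break.
Counting back 255 years from 1880 CE places the spawning break in 1880 − 255 = 1625 CE.

1625 CE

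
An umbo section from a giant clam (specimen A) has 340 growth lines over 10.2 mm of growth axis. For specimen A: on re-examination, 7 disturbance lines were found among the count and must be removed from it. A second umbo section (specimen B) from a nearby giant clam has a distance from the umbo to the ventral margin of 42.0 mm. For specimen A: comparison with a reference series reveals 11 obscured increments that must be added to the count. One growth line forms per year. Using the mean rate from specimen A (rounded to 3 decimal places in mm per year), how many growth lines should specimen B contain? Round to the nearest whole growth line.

Specimen A: true growth line count = 340 − 7 + 11 = 344.
A: Mean rate = 10.2 mm / 344 years ≈ 0.030 mm/year.
Specimen B: 42.0 mm / 0.030 mm per year = 1400.00 years ≈ 1400 growth lines.

1400 growth lines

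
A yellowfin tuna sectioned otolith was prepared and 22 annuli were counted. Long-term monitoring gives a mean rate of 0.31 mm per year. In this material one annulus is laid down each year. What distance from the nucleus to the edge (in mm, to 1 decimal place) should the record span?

22 years of growth are recorded.
22 years at 0.31 mm/year gives 0.31 × 22 = 6.8 mm.

6.8 mm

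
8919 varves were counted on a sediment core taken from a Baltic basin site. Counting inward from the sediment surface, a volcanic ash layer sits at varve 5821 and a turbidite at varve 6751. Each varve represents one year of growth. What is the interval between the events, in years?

Separation: 6751 − 5821 = 930 varves.
One varve per year makes the interval 930 years.

930 years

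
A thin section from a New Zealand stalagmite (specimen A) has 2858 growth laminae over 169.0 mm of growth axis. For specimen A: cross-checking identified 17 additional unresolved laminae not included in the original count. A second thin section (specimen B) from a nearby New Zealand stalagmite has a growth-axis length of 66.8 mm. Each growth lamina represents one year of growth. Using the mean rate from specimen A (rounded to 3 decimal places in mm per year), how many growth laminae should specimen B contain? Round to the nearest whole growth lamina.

Specimen A: adjusted count: 2858 + 17 = 2875 growth laminae.
A: Mean rate = 169.0 mm / 2875 years ≈ 0.059 mm per year.
For B, 66.8 / 0.059 = 1132.20 years ≈ 1132 growth laminae.

1132 growth laminae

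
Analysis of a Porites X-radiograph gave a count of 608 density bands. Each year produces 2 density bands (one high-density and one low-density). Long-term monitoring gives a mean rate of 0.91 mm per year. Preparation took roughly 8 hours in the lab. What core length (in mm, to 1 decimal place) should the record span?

276.6 mm

Dividing by 2 density bands per year: 608 / 2 = 304 years.
Predicted length = 0.91 mm/year × 304 years = 276.6 mm.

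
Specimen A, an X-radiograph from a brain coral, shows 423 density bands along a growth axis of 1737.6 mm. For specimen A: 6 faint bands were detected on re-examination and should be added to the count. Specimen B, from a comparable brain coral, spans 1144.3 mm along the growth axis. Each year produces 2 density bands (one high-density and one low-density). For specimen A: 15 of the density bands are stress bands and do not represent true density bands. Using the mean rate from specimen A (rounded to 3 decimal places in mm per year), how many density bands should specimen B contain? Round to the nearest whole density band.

Specimen A: correcting the raw count gives 423 − 15 + 6 = 414 true density bands.
Specimen A: 414 density bands at 2 per year is 414 / 2 = 207 years.
A: Extension rate ≈ 1737.6 / 207 = 8.394 mm/year.
Specimen B: 1144.3 mm / 8.394 mm per year = 136.32 years; at 2 density bands per year that is 136.32 × 2 ≈ 273 density bands.

273 density bands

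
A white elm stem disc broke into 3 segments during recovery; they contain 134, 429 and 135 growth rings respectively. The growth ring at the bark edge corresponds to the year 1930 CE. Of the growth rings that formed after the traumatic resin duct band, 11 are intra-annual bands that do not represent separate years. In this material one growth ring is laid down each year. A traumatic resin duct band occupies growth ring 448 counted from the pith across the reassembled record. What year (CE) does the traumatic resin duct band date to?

1691 CE

Total growth rings = 134 + 429 + 135 = 698.
Between growth ring 448 and the bark edge there are 698 − 448 = 250 growth rings.
Removing the 11 false growth rings leaves 250 − 11 = 239 true growth rings beyond the traumatic resin duct band.
Counting back 239 years from 1930 CE places the traumatic resin duct band in 1930 − 239 = 1691 CE.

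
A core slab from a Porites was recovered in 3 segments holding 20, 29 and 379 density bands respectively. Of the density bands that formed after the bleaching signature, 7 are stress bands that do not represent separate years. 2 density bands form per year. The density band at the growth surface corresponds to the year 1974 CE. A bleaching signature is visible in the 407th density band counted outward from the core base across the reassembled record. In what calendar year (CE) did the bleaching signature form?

1967 CE

Total density bands = 20 + 29 + 379 = 428.
The bleaching signature sits at density band 407 from the core base, so 428 − 407 = 21 density bands formed after it.
21 − 7 false = 14 true density bands after the bleaching signature.
14 density bands at 2 per year is 14 / 2 = 7 years.
1974 − 7 = 1967 CE.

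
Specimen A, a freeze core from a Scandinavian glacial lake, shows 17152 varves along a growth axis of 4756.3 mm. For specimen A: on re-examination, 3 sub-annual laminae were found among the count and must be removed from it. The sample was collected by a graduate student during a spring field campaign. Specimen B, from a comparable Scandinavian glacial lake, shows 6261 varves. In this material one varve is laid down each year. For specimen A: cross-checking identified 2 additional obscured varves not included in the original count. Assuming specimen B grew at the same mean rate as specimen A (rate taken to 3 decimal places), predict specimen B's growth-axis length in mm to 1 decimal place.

1734.3 mm

Specimen A: adjusted count: 17152 − 3 + 2 = 17151 varves.
A: Mean rate = 4756.3 mm / 17151 years ≈ 0.277 mm/year.
B's length ≈ 0.277 × 6261 = 1734.3 mm.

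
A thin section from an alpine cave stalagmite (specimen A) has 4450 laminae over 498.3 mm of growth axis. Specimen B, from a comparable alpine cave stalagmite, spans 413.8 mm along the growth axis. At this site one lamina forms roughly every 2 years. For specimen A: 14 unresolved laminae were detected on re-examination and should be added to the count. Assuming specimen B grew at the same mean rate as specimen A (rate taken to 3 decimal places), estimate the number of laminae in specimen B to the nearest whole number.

Specimen A: true lamina count = 4450 + 14 = 4464.
Specimen A: multiplying by 2 years per lamina: 4464 × 2 = 8928 years.
A: Extension rate ≈ 498.3 / 8928 = 0.056 mm per year.
B spans 413.8 / 0.056 = 7389.29 years; at 2 years per lamina that is 7389.29 / 2 ≈ 3695 laminae.

3695 laminae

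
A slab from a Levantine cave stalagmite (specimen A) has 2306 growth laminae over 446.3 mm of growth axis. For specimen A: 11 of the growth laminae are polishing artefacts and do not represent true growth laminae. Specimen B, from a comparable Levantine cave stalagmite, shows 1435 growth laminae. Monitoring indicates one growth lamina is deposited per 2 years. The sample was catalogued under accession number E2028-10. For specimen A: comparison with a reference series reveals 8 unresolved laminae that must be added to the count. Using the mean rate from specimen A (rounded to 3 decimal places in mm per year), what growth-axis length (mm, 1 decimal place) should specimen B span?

Specimen A: correcting the raw count gives 2306 − 11 + 8 = 2303 true growth laminae.
Specimen A: multiplying by 2 years per growth lamina: 2303 × 2 = 4606 years.
A: Extension rate ≈ 446.3 / 4606 = 0.097 mm/year.
Specimen B: multiplying by 2 years per growth lamina: 1435 × 2 = 2870 years. Length of B = 0.097 × 2870 = 278.4 mm.

278.4 mm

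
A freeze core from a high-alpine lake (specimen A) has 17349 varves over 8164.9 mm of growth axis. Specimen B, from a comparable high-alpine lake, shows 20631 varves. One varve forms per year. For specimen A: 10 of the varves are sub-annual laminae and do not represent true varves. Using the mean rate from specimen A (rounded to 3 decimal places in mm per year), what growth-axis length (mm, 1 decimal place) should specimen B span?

Specimen A: after corrections the count is 17349 − 10 = 17339 varves.
A: 8164.9 mm over 17339 years gives 8164.9 / 17339 ≈ 0.471 mm/year.
For B, 0.471 mm/year × 20631 years = 9717.2 mm.

9717.2 mm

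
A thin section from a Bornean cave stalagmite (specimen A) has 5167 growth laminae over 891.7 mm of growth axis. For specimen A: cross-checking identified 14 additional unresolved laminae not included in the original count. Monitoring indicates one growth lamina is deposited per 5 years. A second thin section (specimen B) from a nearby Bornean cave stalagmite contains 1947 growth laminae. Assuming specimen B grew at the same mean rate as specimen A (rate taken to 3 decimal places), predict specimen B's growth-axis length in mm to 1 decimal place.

Specimen A: adjusted count: 5167 + 14 = 5181 growth laminae.
Specimen A: 5181 growth laminae at 5 years each span 5181 × 5 = 25905 years.
A: 891.7 mm over 25905 years gives 891.7 / 25905 ≈ 0.034 mm/yr.
Specimen B: 1947 growth laminae at 5 years each span 1947 × 5 = 9735 years. For B, 0.034 mm/year × 9735 years = 331.0 mm.

331.0 mm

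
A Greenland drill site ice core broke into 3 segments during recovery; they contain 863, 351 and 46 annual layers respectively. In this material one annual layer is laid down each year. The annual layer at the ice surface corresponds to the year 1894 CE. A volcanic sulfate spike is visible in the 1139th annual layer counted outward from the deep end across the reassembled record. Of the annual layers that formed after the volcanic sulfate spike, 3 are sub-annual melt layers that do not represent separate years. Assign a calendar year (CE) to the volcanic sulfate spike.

1776 CE

Total annual layers = 863 + 351 + 46 = 1260.
Between annual layer 1139 and the ice surface there are 1260 − 1139 = 121 annual layers.
Removing the 3 false annual layers leaves 121 − 3 = 118 true annual layers beyond the volcanic sulfate spike.
1894 − 118 = 1776 CE.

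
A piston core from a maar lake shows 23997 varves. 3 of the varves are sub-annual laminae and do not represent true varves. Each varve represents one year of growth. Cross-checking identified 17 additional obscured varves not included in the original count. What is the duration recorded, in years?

Correcting the raw count gives 23997 − 3 + 17 = 24011 true varves.
With a one-to-one varve periodicity this is 24011 years.

24011 years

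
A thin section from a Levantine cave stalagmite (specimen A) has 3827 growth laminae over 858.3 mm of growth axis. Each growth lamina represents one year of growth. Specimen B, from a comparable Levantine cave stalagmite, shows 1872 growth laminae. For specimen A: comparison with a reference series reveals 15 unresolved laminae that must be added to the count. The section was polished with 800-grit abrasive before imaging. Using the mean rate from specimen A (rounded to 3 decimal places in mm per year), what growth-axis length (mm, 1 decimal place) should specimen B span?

417.5 mm

Specimen A: true growth lamina count = 3827 + 15 = 3842.
A: 858.3 mm over 3842 years gives 858.3 / 3842 ≈ 0.223 mm/year.
B's length ≈ 0.223 × 1872 = 417.5 mm.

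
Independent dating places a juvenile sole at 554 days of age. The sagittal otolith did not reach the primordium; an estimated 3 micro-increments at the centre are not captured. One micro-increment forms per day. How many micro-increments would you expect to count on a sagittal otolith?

551 micro-increments

At one micro-increment per day, 554 days correspond to 554 micro-increments.
Less the 3 uncaptured micro-increments: 554 − 3 = 551.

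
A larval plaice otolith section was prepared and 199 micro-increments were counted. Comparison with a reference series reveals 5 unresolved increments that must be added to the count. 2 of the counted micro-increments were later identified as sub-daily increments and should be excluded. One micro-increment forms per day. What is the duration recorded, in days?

202 days

Adjusted count: 199 − 2 + 5 = 202 micro-increments.
With a one-to-one micro-increment periodicity this is 202 days.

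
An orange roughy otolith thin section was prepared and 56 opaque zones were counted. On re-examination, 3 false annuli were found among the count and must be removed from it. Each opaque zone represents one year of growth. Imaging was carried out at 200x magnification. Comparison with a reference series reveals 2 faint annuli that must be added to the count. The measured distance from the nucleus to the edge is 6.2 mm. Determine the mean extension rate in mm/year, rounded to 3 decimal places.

0.113 mm/year

True opaque zone count = 56 − 3 + 2 = 55.
Mean rate = 6.2 mm / 55 years ≈ 0.113 mm/year.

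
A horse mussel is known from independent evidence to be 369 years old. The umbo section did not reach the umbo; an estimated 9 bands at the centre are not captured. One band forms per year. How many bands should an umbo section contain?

360 bands

Expected bands over 369 years: 369.
369 − 9 missed = 360 bands expected in the prepared section.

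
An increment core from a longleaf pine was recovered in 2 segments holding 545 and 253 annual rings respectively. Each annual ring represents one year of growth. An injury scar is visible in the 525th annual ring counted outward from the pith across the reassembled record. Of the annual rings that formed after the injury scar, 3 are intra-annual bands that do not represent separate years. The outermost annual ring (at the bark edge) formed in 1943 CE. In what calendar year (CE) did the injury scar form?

Total annual rings = 545 + 253 = 798.
798 − 525 = 273 annual rings lie beyond the injury scar toward the bark edge.
Excluding 3 false annual rings: 273 − 3 = 270.
The annual ring at the bark edge is 1943 CE, so the injury scar dates to 1943 − 270 = 1673 CE.

1673 CE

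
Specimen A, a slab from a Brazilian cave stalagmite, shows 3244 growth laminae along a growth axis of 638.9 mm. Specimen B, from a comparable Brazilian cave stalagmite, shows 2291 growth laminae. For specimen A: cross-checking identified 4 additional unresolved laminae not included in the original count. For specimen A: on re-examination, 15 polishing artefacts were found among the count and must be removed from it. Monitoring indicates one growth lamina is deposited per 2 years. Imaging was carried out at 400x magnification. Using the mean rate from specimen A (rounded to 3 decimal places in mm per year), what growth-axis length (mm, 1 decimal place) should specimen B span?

453.6 mm

Specimen A: correcting the raw count gives 3244 − 15 + 4 = 3233 true growth laminae.
Specimen A: multiplying by 2 years per growth lamina: 3233 × 2 = 6466 years.
A: Extension rate ≈ 638.9 / 6466 = 0.099 mm per year.
Specimen B: at 2 years per growth lamina, 2291 × 2 = 4582 years. Length of B = 0.099 × 4582 = 453.6 mm.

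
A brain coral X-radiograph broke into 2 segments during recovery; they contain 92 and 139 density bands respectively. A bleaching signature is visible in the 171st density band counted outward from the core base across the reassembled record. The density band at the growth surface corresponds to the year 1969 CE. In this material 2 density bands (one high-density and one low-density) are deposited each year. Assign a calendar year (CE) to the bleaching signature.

Total density bands = 92 + 139 = 231.
The bleaching signature sits at density band 171 from the core base, so 231 − 171 = 60 density bands formed after it.
60 density bands at 2 per year is 60 / 2 = 30 years.
1969 − 30 = 1939 CE.

1939 CE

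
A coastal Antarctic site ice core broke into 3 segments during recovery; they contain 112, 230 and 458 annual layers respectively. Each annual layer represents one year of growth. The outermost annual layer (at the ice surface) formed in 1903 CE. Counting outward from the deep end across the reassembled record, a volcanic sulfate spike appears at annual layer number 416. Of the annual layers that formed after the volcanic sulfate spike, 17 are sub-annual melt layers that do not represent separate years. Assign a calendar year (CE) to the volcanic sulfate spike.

1536 CE

Total annual layers = 112 + 230 + 458 = 800.
Between annual layer 416 and the ice surface there are 800 − 416 = 384 annual layers.
Excluding 17 false annual layers: 384 − 17 = 367.
The annual layer at the ice surface is 1903 CE, so the volcanic sulfate spike dates to 1903 − 367 = 1536 CE.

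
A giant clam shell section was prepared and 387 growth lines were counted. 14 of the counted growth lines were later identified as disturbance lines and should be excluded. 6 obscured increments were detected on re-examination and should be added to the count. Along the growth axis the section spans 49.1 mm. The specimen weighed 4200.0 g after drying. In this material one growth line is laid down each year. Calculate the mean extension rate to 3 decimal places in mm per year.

True growth line count = 387 − 14 + 6 = 379.
Extension rate ≈ 49.1 / 379 = 0.130 mm per year.

0.130 mm per year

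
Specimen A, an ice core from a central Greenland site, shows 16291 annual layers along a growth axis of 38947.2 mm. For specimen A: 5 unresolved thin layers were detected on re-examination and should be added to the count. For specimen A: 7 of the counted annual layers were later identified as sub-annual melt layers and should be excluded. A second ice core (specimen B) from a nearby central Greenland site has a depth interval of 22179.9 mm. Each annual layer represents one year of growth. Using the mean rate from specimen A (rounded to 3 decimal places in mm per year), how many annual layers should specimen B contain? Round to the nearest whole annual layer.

9276 annual layers

Specimen A: correcting the raw count gives 16291 − 7 + 5 = 16289 true annual layers.
A: 38947.2 mm over 16289 years gives 38947.2 / 16289 ≈ 2.391 mm per year.
B spans 22179.9 / 2.391 = 9276.41 years ≈ 9276 annual layers.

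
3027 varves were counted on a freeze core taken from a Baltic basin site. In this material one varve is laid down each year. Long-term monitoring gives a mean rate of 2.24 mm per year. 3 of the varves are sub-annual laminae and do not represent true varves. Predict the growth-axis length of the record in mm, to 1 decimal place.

6773.8 mm

After corrections the count is 3027 − 3 = 3024 varves.
3024 years at 2.24 mm/year gives 2.24 × 3024 = 6773.8 mm.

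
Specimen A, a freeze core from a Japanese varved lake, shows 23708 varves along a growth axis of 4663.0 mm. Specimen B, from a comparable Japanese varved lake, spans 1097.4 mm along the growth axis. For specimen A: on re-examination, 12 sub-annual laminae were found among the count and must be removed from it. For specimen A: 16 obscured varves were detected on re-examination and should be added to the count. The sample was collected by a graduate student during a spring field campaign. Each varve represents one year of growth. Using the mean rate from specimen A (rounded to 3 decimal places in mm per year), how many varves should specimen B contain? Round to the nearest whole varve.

Specimen A: adjusted count: 23708 − 12 + 16 = 23712 varves.
A: 4663.0 mm over 23712 years gives 4663.0 / 23712 ≈ 0.197 mm per year.
For B, 1097.4 / 0.197 = 5570.56 years ≈ 5571 varves.

5571 varves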